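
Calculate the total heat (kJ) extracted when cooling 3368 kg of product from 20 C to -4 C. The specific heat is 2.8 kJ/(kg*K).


dT = 20 - (-4) = 24 K
Q = m * cp * dT = 3368 * 2.8 * 24
Q = 226330 kJ

226330


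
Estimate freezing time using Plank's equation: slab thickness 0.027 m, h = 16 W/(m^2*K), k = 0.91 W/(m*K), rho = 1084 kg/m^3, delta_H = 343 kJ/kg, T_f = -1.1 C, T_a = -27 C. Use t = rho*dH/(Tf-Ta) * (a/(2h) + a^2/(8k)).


dT = -1.1 - (-27) = 25.9 K
term1 = a/(2h) = 0.027/(2*16) = 0.00084375
term2 = a^2/(8k) = 0.027^2/(8*0.91) = 0.0001001373626
t = rho*dH*1000/dT * (term1 + term2)
t = 1084*343*1000/25.9 * (0.00084375 + 0.0001001373626)
t = 13550 s

13550


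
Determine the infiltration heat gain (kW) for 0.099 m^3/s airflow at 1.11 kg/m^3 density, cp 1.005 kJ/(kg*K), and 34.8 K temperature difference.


Q = V_dot * rho * cp * dT
Q = 0.099 * 1.11 * 1.005 * 34.8
Q = 3.843 kW

3.843


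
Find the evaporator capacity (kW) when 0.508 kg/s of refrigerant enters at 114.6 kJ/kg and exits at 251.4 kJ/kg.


dh = 251.4 - 114.6 = 136.8 kJ/kg
Q_evap = m_dot * dh = 0.508 * 136.8
Q_evap = 69.49 kW

69.49


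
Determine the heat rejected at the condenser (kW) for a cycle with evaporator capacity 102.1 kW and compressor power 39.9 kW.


Q_cond = Q_evap + W
Q_cond = 102.1 + 39.9
Q_cond = 142.0 kW

142.0


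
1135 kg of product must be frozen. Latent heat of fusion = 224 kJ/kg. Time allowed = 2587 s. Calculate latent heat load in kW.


Q_lat = m * h_fg / t
Q_lat = 1135 * 224 / 2587
Q_lat = 98.28 kW

98.28


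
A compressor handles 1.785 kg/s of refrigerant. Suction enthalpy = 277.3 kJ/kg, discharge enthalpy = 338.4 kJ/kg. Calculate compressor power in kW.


dh = 338.4 - 277.3 = 61.1 kJ/kg
W = m_dot * dh = 1.785 * 61.1 = 109.06 kW

109.06


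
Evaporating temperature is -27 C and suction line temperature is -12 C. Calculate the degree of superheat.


Superheat = T_suction - T_evap
Superheat = -12 - (-27)
Superheat = 15 K

15


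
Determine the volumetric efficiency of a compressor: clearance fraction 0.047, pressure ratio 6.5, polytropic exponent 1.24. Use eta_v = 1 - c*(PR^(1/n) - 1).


PR^(1/n) = 6.5^(1/1.24) = 4.52454891
eta_v = 1 - 0.047 * (4.52454891 - 1)
eta_v = 0.8343

0.8343


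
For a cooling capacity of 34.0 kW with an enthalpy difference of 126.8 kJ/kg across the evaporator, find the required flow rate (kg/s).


m_dot = Q / dh
m_dot = 34.0 / 126.8
m_dot = 0.2681 kg/s

0.2681


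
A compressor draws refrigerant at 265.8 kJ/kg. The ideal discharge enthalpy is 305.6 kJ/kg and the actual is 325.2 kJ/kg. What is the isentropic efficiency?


dh_ideal = 305.6 - 265.8 = 39.8 kJ/kg
dh_actual = 325.2 - 265.8 = 59.4 kJ/kg
eta_s = dh_ideal / dh_actual = 39.8 / 59.4
eta_s = 0.67

0.67


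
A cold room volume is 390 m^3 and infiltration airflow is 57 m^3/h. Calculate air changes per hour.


ACH = flow / volume
ACH = 57 / 390
ACH = 0.146

0.146


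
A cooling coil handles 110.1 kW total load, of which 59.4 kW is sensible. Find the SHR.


SHR = Q_sensible / Q_total
SHR = 59.4 / 110.1
SHR = 0.54

0.54


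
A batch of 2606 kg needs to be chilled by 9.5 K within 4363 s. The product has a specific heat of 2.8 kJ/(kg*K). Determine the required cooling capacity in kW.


Q = m * cp * dT / t
Q = 2606 * 2.8 * 9.5 / 4363
Q = 15.888 kW

15.888


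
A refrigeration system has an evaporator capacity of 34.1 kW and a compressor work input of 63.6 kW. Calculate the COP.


COP = Q_evap / W
COP = 34.1 / 63.6
COP = 0.536

0.536


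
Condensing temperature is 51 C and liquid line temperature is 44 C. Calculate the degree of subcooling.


Subcooling = T_cond - T_liquid
Subcooling = 51 - 44
Subcooling = 7 K

7


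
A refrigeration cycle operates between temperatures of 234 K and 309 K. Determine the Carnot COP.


dT = 309 - 234 = 75 K
COP_carnot = T_cold / dT = 234 / 75
COP_carnot = 3.12

3.12


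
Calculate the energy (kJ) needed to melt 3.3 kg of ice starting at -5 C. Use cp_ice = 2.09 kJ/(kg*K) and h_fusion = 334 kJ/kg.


Sensible heat = cp * dT = 2.09 * 5 = 10.45 kJ/kg
Total per kg = 10.45 + 334 = 344.45 kJ/kg
Q = m * total = 3.3 * 344.45
Q = 1136.7 kJ

1136.7


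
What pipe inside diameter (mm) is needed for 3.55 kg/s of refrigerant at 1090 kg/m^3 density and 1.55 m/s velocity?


A = m_dot / (rho * v) = 3.55 / (1090 * 1.55) = 0.002101213377 m^2
d = sqrt(4*A/pi) * 1000
d = 51.7 mm

51.7


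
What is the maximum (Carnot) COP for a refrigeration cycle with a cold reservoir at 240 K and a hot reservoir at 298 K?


dT = 298 - 240 = 58 K
COP_carnot = T_cold / dT = 240 / 58
COP_carnot = 4.138

4.138


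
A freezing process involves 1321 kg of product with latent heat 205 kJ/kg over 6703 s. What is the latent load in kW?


Q_lat = m * h_fg / t
Q_lat = 1321 * 205 / 6703
Q_lat = 40.4 kW

40.4


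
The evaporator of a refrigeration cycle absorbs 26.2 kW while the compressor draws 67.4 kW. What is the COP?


COP = Q_evap / W
COP = 26.2 / 67.4
COP = 0.389

0.389


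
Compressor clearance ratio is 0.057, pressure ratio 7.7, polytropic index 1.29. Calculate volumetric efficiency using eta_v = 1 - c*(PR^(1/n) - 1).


PR^(1/n) = 7.7^(1/1.29) = 4.86633623
eta_v = 1 - 0.057 * (4.86633623 - 1)
eta_v = 0.7796

0.7796


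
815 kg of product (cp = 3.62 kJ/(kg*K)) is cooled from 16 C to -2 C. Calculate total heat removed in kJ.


dT = 16 - (-2) = 18 K
Q = m * cp * dT = 815 * 3.62 * 18
Q = 53105 kJ

53105


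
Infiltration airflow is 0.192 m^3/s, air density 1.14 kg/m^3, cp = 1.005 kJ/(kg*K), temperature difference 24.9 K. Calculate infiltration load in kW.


Q = V_dot * rho * cp * dT
Q = 0.192 * 1.14 * 1.005 * 24.9
Q = 5.477 kW

5.477


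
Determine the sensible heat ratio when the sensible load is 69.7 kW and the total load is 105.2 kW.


SHR = Q_sensible / Q_total
SHR = 69.7 / 105.2
SHR = 0.663

0.663


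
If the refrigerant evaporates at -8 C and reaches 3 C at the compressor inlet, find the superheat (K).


Superheat = T_suction - T_evap
Superheat = 3 - (-8)
Superheat = 11 K

11


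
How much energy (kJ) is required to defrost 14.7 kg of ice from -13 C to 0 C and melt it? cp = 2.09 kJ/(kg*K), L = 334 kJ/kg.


Sensible heat = cp * dT = 2.09 * 13 = 27.17 kJ/kg
Total per kg = 27.17 + 334 = 361.17 kJ/kg
Q = m * total = 14.7 * 361.17
Q = 5309.2 kJ

5309.2


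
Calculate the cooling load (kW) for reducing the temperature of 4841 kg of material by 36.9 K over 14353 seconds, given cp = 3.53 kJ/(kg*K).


Q = m * cp * dT / t
Q = 4841 * 3.53 * 36.9 / 14353
Q = 43.933 kW

43.933


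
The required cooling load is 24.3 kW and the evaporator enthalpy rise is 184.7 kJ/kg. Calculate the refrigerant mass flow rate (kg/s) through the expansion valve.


m_dot = Q / dh
m_dot = 24.3 / 184.7
m_dot = 0.1316 kg/s

0.1316


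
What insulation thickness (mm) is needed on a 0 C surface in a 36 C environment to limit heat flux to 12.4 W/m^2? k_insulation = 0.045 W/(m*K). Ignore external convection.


dT = 36 - (0) = 36 K
thickness = k * dT / q_max * 1000
thickness = 0.045 * 36 / 12.4 * 1000
thickness = 130.6 mm

130.6


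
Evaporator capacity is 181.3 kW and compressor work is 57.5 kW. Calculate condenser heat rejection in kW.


Q_cond = Q_evap + W
Q_cond = 181.3 + 57.5
Q_cond = 238.8 kW

238.8


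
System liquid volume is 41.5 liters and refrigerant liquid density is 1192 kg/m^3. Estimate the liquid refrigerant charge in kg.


Charge = V * rho / 1000
Charge = 41.5 * 1192 / 1000
Charge = 49.47 kg

49.47


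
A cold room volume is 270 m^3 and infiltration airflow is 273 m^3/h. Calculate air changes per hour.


ACH = flow / volume
ACH = 273 / 270
ACH = 1.011

1.011


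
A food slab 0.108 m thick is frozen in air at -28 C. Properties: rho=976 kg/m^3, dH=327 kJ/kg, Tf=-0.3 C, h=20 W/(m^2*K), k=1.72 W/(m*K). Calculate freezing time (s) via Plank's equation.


dT = -0.3 - (-28) = 27.7 K
term1 = a/(2h) = 0.108/(2*20) = 0.0027
term2 = a^2/(8k) = 0.108^2/(8*1.72) = 0.0008476744186
t = rho*dH*1000/dT * (term1 + term2)
t = 976*327*1000/27.7 * (0.0027 + 0.0008476744186)
t = 40875 s

40875


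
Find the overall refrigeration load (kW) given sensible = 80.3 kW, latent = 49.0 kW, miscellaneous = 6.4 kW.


Q_total = Q_s + Q_l + Q_misc
Q_total = 80.3 + 49.0 + 6.4
Q_total = 135.7 kW

135.7


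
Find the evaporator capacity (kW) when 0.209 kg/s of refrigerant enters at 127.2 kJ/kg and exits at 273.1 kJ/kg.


dh = 273.1 - 127.2 = 145.9 kJ/kg
Q_evap = m_dot * dh = 0.209 * 145.9
Q_evap = 30.49 kW

30.49


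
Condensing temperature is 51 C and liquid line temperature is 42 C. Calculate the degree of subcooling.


Subcooling = T_cond - T_liquid
Subcooling = 51 - 42
Subcooling = 9 K

9


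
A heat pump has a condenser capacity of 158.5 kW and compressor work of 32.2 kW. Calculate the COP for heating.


COP_hp = Q_cond / W
COP_hp = 158.5 / 32.2
COP_hp = 4.922

4.922


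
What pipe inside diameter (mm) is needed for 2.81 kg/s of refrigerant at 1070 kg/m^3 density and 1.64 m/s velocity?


A = m_dot / (rho * v) = 2.81 / (1070 * 1.64) = 0.001601322088 m^2
d = sqrt(4*A/pi) * 1000
d = 45.2 mm

45.2


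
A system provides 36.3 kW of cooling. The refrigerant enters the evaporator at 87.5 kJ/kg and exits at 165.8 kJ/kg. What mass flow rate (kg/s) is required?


dh = 165.8 - 87.5 = 78.3 kJ/kg
m_dot = Q / dh = 36.3 / 78.3 = 0.4636 kg/s

0.4636


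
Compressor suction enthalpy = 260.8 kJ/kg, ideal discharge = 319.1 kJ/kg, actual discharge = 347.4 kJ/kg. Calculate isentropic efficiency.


dh_ideal = 319.1 - 260.8 = 58.3 kJ/kg
dh_actual = 347.4 - 260.8 = 86.6 kJ/kg
eta_s = dh_ideal / dh_actual = 58.3 / 86.6
eta_s = 0.6732

0.6732


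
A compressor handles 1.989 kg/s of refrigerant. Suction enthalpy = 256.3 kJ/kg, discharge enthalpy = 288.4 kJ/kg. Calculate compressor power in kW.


dh = 288.4 - 256.3 = 32.1 kJ/kg
W = m_dot * dh = 1.989 * 32.1 = 63.85 kW

63.85


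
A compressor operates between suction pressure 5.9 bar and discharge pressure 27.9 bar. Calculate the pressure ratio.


PR = P_high / P_low
PR = 27.9 / 5.9
PR = 4.729

4.729


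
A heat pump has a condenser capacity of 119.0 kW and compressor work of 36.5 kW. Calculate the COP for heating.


COP_hp = Q_cond / W
COP_hp = 119.0 / 36.5
COP_hp = 3.26

3.26


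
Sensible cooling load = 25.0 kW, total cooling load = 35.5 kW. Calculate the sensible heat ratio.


SHR = Q_sensible / Q_total
SHR = 25.0 / 35.5
SHR = 0.704

0.704


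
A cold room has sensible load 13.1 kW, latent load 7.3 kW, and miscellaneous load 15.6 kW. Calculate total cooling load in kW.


Q_total = Q_s + Q_l + Q_misc
Q_total = 13.1 + 7.3 + 15.6
Q_total = 36.0 kW

36.0


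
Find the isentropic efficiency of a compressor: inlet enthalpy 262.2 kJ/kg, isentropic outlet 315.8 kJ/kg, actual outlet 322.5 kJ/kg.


dh_ideal = 315.8 - 262.2 = 53.6 kJ/kg
dh_actual = 322.5 - 262.2 = 60.3 kJ/kg
eta_s = dh_ideal / dh_actual = 53.6 / 60.3
eta_s = 0.8889

0.8889


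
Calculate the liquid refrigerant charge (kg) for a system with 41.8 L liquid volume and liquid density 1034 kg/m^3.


Charge = V * rho / 1000
Charge = 41.8 * 1034 / 1000
Charge = 43.22 kg

43.22


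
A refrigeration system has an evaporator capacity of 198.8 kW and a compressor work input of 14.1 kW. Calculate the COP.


COP = Q_evap / W
COP = 198.8 / 14.1
COP = 14.099

14.099


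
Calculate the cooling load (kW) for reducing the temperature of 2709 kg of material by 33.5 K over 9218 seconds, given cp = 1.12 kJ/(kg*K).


Q = m * cp * dT / t
Q = 2709 * 1.12 * 33.5 / 9218
Q = 11.026 kW

11.026


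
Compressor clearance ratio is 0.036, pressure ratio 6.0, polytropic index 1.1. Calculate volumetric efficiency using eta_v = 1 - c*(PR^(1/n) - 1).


PR^(1/n) = 6.0^(1/1.1) = 5.09812204
eta_v = 1 - 0.036 * (5.09812204 - 1)
eta_v = 0.8525

0.8525


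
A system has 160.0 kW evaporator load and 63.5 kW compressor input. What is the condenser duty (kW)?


Q_cond = Q_evap + W
Q_cond = 160.0 + 63.5
Q_cond = 223.5 kW

223.5


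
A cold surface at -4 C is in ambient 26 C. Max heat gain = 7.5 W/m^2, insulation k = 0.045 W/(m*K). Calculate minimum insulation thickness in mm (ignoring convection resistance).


dT = 26 - (-4) = 30 K
thickness = k * dT / q_max * 1000
thickness = 0.045 * 30 / 7.5 * 1000
thickness = 180.0 mm

180.0


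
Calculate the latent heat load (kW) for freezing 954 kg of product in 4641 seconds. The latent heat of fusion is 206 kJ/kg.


Q_lat = m * h_fg / t
Q_lat = 954 * 206 / 4641
Q_lat = 42.35 kW

42.35


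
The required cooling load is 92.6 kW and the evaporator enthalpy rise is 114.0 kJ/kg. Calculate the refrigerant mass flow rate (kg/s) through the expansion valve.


m_dot = Q / dh
m_dot = 92.6 / 114.0
m_dot = 0.8123 kg/s

0.8123


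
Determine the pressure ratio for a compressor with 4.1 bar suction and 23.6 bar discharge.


PR = P_high / P_low
PR = 23.6 / 4.1
PR = 5.756

5.756


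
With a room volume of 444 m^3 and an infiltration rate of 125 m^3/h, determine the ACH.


ACH = flow / volume
ACH = 125 / 444
ACH = 0.282

0.282


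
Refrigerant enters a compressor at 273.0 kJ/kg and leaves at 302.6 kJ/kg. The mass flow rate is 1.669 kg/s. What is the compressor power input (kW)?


dh = 302.6 - 273.0 = 29.6 kJ/kg
W = m_dot * dh = 1.669 * 29.6 = 49.4 kW

49.4


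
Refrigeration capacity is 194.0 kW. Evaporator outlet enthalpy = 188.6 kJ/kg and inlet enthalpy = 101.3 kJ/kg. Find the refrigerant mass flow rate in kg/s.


dh = 188.6 - 101.3 = 87.3 kJ/kg
m_dot = Q / dh = 194.0 / 87.3 = 2.2222 kg/s

2.2222


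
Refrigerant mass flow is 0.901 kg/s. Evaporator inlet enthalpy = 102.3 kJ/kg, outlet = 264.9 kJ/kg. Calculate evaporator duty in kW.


dh = 264.9 - 102.3 = 162.6 kJ/kg
Q_evap = m_dot * dh = 0.901 * 162.6
Q_evap = 146.5 kW

146.5


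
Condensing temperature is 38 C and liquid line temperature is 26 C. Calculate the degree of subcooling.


Subcooling = T_cond - T_liquid
Subcooling = 38 - 26
Subcooling = 12 K

12


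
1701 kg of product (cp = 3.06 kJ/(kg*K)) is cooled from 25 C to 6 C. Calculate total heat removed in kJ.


dT = 25 - (6) = 19 K
Q = m * cp * dT = 1701 * 3.06 * 19
Q = 98896 kJ

98896


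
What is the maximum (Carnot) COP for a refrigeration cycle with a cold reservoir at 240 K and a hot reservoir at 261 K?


dT = 261 - 240 = 21 K
COP_carnot = T_cold / dT = 240 / 21
COP_carnot = 11.429

11.429


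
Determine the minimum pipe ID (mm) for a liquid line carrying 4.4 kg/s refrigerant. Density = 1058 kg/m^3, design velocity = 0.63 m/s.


A = m_dot / (rho * v) = 4.4 / (1058 * 0.63) = 0.006601254238 m^2
d = sqrt(4*A/pi) * 1000
d = 91.7 mm

91.7


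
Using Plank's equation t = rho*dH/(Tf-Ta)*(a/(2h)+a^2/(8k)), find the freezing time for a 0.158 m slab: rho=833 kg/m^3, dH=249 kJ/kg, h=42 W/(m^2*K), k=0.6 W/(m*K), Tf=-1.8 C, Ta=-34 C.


dT = -1.8 - (-34) = 32.2 K
term1 = a/(2h) = 0.158/(2*42) = 0.001880952381
term2 = a^2/(8k) = 0.158^2/(8*0.6) = 0.005200833333
t = rho*dH*1000/dT * (term1 + term2)
t = 833*249*1000/32.2 * (0.001880952381 + 0.005200833333)
t = 45617 s

45617


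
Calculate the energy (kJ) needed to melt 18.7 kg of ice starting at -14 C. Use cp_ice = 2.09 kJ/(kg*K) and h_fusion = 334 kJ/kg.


Sensible heat = cp * dT = 2.09 * 14 = 29.26 kJ/kg
Total per kg = 29.26 + 334 = 363.26 kJ/kg
Q = m * total = 18.7 * 363.26
Q = 6793.0 kJ

6793.0


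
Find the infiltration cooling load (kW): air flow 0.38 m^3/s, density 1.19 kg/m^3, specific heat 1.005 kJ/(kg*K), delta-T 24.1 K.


Q = V_dot * rho * cp * dT
Q = 0.38 * 1.19 * 1.005 * 24.1
Q = 10.953 kW

10.953


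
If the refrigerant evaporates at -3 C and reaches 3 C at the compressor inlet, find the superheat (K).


Superheat = T_suction - T_evap
Superheat = 3 - (-3)
Superheat = 6 K

6


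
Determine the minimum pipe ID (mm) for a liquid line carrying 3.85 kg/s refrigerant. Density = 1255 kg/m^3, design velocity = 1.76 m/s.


A = m_dot / (rho * v) = 3.85 / (1255 * 1.76) = 0.001743027888 m^2
d = sqrt(4*A/pi) * 1000
d = 47.1 mm

47.1


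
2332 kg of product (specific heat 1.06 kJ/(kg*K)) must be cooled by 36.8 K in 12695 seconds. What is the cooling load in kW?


Q = m * cp * dT / t
Q = 2332 * 1.06 * 36.8 / 12695
Q = 7.166 kW

7.166


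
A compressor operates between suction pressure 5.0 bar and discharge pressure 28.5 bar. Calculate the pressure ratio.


PR = P_high / P_low
PR = 28.5 / 5.0
PR = 5.7

5.7


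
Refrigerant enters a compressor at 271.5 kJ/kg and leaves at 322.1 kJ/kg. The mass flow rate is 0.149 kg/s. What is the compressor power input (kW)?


dh = 322.1 - 271.5 = 50.6 kJ/kg
W = m_dot * dh = 0.149 * 50.6 = 7.54 kW

7.54


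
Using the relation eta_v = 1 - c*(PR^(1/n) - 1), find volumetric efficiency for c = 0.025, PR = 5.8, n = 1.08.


PR^(1/n) = 5.8^(1/1.08) = 5.09187545
eta_v = 1 - 0.025 * (5.09187545 - 1)
eta_v = 0.8977

0.8977


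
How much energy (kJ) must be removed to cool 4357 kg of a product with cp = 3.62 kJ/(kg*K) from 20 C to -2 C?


dT = 20 - (-2) = 22 K
Q = m * cp * dT = 4357 * 3.62 * 22
Q = 346991 kJ

346991


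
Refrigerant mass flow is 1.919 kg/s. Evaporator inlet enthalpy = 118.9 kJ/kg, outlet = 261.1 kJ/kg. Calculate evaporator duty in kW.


dh = 261.1 - 118.9 = 142.2 kJ/kg
Q_evap = m_dot * dh = 1.919 * 142.2
Q_evap = 272.88 kW

272.88


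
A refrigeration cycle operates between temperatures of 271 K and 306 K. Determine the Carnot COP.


dT = 306 - 271 = 35 K
COP_carnot = T_cold / dT = 271 / 35
COP_carnot = 7.743

7.743


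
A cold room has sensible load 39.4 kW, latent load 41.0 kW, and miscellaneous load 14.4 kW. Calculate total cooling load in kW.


Q_total = Q_s + Q_l + Q_misc
Q_total = 39.4 + 41.0 + 14.4
Q_total = 94.8 kW

94.8


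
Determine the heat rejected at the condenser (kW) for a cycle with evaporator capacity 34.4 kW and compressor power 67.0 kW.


Q_cond = Q_evap + W
Q_cond = 34.4 + 67.0
Q_cond = 101.4 kW

101.4


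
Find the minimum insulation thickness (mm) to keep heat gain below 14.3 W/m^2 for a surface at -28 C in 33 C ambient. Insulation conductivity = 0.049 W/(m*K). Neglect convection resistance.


dT = 33 - (-28) = 61 K
thickness = k * dT / q_max * 1000
thickness = 0.049 * 61 / 14.3 * 1000
thickness = 209.0 mm

209.0


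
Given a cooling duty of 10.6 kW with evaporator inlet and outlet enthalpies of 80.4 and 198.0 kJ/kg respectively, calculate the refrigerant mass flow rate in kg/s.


dh = 198.0 - 80.4 = 117.6 kJ/kg
m_dot = Q / dh = 10.6 / 117.6 = 0.0901 kg/s

0.0901


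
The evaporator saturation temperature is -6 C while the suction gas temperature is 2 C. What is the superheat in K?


Superheat = T_suction - T_evap
Superheat = 2 - (-6)
Superheat = 8 K

8


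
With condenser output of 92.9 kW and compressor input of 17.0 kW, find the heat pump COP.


COP_hp = Q_cond / W
COP_hp = 92.9 / 17.0
COP_hp = 5.465

5.465


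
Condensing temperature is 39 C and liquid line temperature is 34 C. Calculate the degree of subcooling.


Subcooling = T_cond - T_liquid
Subcooling = 39 - 34
Subcooling = 5 K

5


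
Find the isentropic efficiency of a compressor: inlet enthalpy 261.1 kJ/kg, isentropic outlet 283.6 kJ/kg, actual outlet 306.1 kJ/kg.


dh_ideal = 283.6 - 261.1 = 22.5 kJ/kg
dh_actual = 306.1 - 261.1 = 45.0 kJ/kg
eta_s = dh_ideal / dh_actual = 22.5 / 45.0
eta_s = 0.5

0.5


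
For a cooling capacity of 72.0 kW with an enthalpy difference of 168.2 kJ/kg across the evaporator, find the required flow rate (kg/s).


m_dot = Q / dh
m_dot = 72.0 / 168.2
m_dot = 0.4281 kg/s

0.4281


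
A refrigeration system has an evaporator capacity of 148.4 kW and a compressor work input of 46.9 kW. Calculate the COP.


COP = Q_evap / W
COP = 148.4 / 46.9
COP = 3.164

3.164


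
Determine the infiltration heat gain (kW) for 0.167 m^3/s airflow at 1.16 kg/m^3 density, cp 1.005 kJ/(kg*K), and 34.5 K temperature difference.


Q = V_dot * rho * cp * dT
Q = 0.167 * 1.16 * 1.005 * 34.5
Q = 6.717 kW

6.717


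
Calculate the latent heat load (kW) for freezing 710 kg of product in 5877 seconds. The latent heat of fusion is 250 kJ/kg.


Q_lat = m * h_fg / t
Q_lat = 710 * 250 / 5877
Q_lat = 30.2 kW

30.2


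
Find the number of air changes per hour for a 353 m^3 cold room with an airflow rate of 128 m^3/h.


ACH = flow / volume
ACH = 128 / 353
ACH = 0.363

0.363


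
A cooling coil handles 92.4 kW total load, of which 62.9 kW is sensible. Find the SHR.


SHR = Q_sensible / Q_total
SHR = 62.9 / 92.4
SHR = 0.681

0.681


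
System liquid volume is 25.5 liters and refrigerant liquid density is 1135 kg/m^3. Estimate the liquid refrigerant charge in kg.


Charge = V * rho / 1000
Charge = 25.5 * 1135 / 1000
Charge = 28.94 kg

28.94


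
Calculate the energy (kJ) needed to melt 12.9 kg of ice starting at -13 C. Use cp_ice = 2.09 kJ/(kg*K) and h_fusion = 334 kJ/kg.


Sensible heat = cp * dT = 2.09 * 13 = 27.17 kJ/kg
Total per kg = 27.17 + 334 = 361.17 kJ/kg
Q = m * total = 12.9 * 361.17
Q = 4659.1 kJ

4659.1


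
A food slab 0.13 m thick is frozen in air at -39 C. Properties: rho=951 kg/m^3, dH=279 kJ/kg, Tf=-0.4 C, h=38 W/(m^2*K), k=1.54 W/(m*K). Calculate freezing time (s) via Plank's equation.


dT = -0.4 - (-39) = 38.6 K
term1 = a/(2h) = 0.13/(2*38) = 0.001710526316
term2 = a^2/(8k) = 0.13^2/(8*1.54) = 0.001371753247
t = rho*dH*1000/dT * (term1 + term2)
t = 951*279*1000/38.6 * (0.001710526316 + 0.001371753247)
t = 21187 s

21187


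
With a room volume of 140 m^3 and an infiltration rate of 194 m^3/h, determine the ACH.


ACH = flow / volume
ACH = 194 / 140
ACH = 1.386

1.386


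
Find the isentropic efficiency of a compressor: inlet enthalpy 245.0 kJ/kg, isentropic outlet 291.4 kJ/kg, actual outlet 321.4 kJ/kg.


dh_ideal = 291.4 - 245.0 = 46.4 kJ/kg
dh_actual = 321.4 - 245.0 = 76.4 kJ/kg
eta_s = dh_ideal / dh_actual = 46.4 / 76.4
eta_s = 0.6073

0.6073


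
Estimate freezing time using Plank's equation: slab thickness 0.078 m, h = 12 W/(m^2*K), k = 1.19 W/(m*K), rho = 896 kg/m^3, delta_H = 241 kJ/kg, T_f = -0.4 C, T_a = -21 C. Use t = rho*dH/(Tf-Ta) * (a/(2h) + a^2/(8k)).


dT = -0.4 - (-21) = 20.6 K
term1 = a/(2h) = 0.078/(2*12) = 0.00325
term2 = a^2/(8k) = 0.078^2/(8*1.19) = 0.0006390756303
t = rho*dH*1000/dT * (term1 + term2)
t = 896*241*1000/20.6 * (0.00325 + 0.0006390756303)
t = 40767 s

40767


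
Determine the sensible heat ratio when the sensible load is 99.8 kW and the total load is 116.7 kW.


SHR = Q_sensible / Q_total
SHR = 99.8 / 116.7
SHR = 0.855

0.855


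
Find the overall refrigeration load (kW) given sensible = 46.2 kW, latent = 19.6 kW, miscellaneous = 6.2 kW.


Q_total = Q_s + Q_l + Q_misc
Q_total = 46.2 + 19.6 + 6.2
Q_total = 72.0 kW

72.0


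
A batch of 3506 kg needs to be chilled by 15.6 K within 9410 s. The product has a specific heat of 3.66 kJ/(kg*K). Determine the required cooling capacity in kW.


Q = m * cp * dT / t
Q = 3506 * 3.66 * 15.6 / 9410
Q = 21.273 kW

21.273


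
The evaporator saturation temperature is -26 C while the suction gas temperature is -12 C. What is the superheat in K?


Superheat = T_suction - T_evap
Superheat = -12 - (-26)
Superheat = 14 K

14


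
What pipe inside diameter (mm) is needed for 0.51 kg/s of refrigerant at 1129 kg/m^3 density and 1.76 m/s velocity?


A = m_dot / (rho * v) = 0.51 / (1129 * 1.76) = 0.0002566631774 m^2
d = sqrt(4*A/pi) * 1000
d = 18.1 mm

18.1


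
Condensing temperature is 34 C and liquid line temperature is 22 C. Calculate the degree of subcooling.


Subcooling = T_cond - T_liquid
Subcooling = 34 - 22
Subcooling = 12 K

12


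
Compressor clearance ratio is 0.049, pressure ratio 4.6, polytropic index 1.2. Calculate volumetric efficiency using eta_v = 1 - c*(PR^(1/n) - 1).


PR^(1/n) = 4.6^(1/1.2) = 3.56695962
eta_v = 1 - 0.049 * (3.56695962 - 1)
eta_v = 0.8742

0.8742


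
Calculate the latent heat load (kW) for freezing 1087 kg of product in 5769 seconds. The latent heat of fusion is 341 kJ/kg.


Q_lat = m * h_fg / t
Q_lat = 1087 * 341 / 5769
Q_lat = 64.25 kW

64.25


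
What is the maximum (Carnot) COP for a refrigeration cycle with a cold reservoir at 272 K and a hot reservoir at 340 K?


dT = 340 - 272 = 68 K
COP_carnot = T_cold / dT = 272 / 68
COP_carnot = 4.0

4.0


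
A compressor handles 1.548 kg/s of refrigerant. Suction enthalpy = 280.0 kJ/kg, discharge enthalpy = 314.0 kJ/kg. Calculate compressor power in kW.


dh = 314.0 - 280.0 = 34.0 kJ/kg
W = m_dot * dh = 1.548 * 34.0 = 52.63 kW

52.63


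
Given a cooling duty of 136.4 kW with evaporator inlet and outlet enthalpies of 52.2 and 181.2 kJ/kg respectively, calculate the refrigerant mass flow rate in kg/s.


dh = 181.2 - 52.2 = 129.0 kJ/kg
m_dot = Q / dh = 136.4 / 129.0 = 1.0574 kg/s

1.0574


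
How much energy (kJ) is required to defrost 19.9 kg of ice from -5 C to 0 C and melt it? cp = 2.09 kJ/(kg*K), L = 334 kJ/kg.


Sensible heat = cp * dT = 2.09 * 5 = 10.45 kJ/kg
Total per kg = 10.45 + 334 = 344.45 kJ/kg
Q = m * total = 19.9 * 344.45
Q = 6854.6 kJ

6854.6


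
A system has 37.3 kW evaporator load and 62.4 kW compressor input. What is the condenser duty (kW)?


Q_cond = Q_evap + W
Q_cond = 37.3 + 62.4
Q_cond = 99.7 kW

99.7


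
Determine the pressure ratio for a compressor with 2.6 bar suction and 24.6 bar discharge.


PR = P_high / P_low
PR = 24.6 / 2.6
PR = 9.462

9.462


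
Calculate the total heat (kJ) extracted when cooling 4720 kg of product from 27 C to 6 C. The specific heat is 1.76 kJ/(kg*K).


dT = 27 - (6) = 21 K
Q = m * cp * dT = 4720 * 1.76 * 21
Q = 174451 kJ

174451


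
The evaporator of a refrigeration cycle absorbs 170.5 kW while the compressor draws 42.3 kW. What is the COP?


COP = Q_evap / W
COP = 170.5 / 42.3
COP = 4.031

4.031


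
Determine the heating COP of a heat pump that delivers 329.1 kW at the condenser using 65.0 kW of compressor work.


COP_hp = Q_cond / W
COP_hp = 329.1 / 65.0
COP_hp = 5.063

5.063


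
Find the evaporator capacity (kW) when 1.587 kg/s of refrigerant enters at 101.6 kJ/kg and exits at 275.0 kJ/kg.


dh = 275.0 - 101.6 = 173.4 kJ/kg
Q_evap = m_dot * dh = 1.587 * 173.4
Q_evap = 275.19 kW

275.19


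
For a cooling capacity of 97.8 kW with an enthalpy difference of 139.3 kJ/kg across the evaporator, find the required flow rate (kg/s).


m_dot = Q / dh
m_dot = 97.8 / 139.3
m_dot = 0.7021 kg/s

0.7021


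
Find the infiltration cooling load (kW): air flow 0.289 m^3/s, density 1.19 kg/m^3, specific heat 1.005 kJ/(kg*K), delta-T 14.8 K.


Q = V_dot * rho * cp * dT
Q = 0.289 * 1.19 * 1.005 * 14.8
Q = 5.115 kW

5.115


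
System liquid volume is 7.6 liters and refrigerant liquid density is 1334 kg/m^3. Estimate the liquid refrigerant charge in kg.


Charge = V * rho / 1000
Charge = 7.6 * 1334 / 1000
Charge = 10.14 kg

10.14


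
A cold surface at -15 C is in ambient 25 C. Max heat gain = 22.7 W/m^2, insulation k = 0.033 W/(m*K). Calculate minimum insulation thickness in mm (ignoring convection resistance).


dT = 25 - (-15) = 40 K
thickness = k * dT / q_max * 1000
thickness = 0.033 * 40 / 22.7 * 1000
thickness = 58.1 mm

58.1


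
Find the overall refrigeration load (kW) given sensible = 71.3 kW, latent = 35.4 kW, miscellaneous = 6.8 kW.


Q_total = Q_s + Q_l + Q_misc
Q_total = 71.3 + 35.4 + 6.8
Q_total = 113.5 kW

113.5


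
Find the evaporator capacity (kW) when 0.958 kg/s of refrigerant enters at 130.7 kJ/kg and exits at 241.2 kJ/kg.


dh = 241.2 - 130.7 = 110.5 kJ/kg
Q_evap = m_dot * dh = 0.958 * 110.5
Q_evap = 105.86 kW

105.86


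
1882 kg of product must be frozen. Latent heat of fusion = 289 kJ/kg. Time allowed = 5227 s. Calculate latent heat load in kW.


Q_lat = m * h_fg / t
Q_lat = 1882 * 289 / 5227
Q_lat = 104.06 kW

104.06


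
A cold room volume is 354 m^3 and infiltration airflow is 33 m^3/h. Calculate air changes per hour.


ACH = flow / volume
ACH = 33 / 354
ACH = 0.093

0.093


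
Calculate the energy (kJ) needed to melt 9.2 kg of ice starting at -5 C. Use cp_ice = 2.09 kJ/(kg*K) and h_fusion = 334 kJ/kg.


Sensible heat = cp * dT = 2.09 * 5 = 10.45 kJ/kg
Total per kg = 10.45 + 334 = 344.45 kJ/kg
Q = m * total = 9.2 * 344.45
Q = 3168.9 kJ

3168.9


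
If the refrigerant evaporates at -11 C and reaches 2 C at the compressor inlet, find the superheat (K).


Superheat = T_suction - T_evap
Superheat = 2 - (-11)
Superheat = 13 K

13


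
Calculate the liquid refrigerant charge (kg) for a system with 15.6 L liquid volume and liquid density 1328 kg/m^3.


Charge = V * rho / 1000
Charge = 15.6 * 1328 / 1000
Charge = 20.72 kg

20.72


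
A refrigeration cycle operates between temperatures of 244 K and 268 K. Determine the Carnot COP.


dT = 268 - 244 = 24 K
COP_carnot = T_cold / dT = 244 / 24
COP_carnot = 10.167

10.167


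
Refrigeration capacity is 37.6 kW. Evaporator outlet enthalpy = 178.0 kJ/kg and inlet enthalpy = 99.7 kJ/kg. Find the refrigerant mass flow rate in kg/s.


dh = 178.0 - 99.7 = 78.3 kJ/kg
m_dot = Q / dh = 37.6 / 78.3 = 0.4802 kg/s

0.4802


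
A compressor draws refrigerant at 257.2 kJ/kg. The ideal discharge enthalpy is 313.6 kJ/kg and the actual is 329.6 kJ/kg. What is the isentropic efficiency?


dh_ideal = 313.6 - 257.2 = 56.4 kJ/kg
dh_actual = 329.6 - 257.2 = 72.4 kJ/kg
eta_s = dh_ideal / dh_actual = 56.4 / 72.4
eta_s = 0.779

0.779


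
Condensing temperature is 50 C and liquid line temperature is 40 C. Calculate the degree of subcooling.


Subcooling = T_cond - T_liquid
Subcooling = 50 - 40
Subcooling = 10 K

10


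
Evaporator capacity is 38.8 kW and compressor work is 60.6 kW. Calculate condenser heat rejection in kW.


Q_cond = Q_evap + W
Q_cond = 38.8 + 60.6
Q_cond = 99.4 kW

99.4


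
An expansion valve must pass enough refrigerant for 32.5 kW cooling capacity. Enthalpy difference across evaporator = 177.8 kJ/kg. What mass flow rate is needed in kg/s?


m_dot = Q / dh
m_dot = 32.5 / 177.8
m_dot = 0.1828 kg/s

0.1828


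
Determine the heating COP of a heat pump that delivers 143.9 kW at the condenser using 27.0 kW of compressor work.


COP_hp = Q_cond / W
COP_hp = 143.9 / 27.0
COP_hp = 5.33

5.33


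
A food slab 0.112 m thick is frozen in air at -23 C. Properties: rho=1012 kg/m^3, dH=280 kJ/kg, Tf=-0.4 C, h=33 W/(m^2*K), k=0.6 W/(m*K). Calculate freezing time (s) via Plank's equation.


dT = -0.4 - (-23) = 22.6 K
term1 = a/(2h) = 0.112/(2*33) = 0.001696969697
term2 = a^2/(8k) = 0.112^2/(8*0.6) = 0.002613333333
t = rho*dH*1000/dT * (term1 + term2)
t = 1012*280*1000/22.6 * (0.001696969697 + 0.002613333333)
t = 54043 s

54043


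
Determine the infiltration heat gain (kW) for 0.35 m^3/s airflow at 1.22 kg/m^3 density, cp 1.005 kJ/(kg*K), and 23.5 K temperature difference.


Q = V_dot * rho * cp * dT
Q = 0.35 * 1.22 * 1.005 * 23.5
Q = 10.085 kW

10.085


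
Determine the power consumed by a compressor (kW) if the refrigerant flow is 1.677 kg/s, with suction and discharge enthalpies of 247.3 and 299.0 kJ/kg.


dh = 299.0 - 247.3 = 51.7 kJ/kg
W = m_dot * dh = 1.677 * 51.7 = 86.7 kW

86.7


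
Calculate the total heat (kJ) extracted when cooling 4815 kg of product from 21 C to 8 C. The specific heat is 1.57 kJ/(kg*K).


dT = 21 - (8) = 13 K
Q = m * cp * dT = 4815 * 1.57 * 13
Q = 98274 kJ

98274


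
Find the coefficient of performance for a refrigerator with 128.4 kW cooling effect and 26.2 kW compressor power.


COP = Q_evap / W
COP = 128.4 / 26.2
COP = 4.901

4.901


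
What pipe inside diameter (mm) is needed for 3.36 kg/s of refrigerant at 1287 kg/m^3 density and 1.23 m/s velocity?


A = m_dot / (rho * v) = 3.36 / (1287 * 1.23) = 0.002122538708 m^2
d = sqrt(4*A/pi) * 1000
d = 52.0 mm

52.0


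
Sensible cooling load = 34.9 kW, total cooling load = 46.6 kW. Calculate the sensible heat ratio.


SHR = Q_sensible / Q_total
SHR = 34.9 / 46.6
SHR = 0.749

0.749


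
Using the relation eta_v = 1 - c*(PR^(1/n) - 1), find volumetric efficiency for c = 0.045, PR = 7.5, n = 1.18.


PR^(1/n) = 7.5^(1/1.18) = 5.51540415
eta_v = 1 - 0.045 * (5.51540415 - 1)
eta_v = 0.7968

0.7968


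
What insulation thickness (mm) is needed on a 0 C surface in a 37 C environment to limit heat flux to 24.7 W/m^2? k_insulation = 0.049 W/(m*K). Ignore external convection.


dT = 37 - (0) = 37 K
thickness = k * dT / q_max * 1000
thickness = 0.049 * 37 / 24.7 * 1000
thickness = 73.4 mm

73.4


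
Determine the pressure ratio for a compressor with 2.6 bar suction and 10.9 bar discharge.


PR = P_high / P_low
PR = 10.9 / 2.6
PR = 4.192

4.192


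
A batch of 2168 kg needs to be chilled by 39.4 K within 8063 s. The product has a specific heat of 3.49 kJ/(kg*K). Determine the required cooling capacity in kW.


Q = m * cp * dT / t
Q = 2168 * 3.49 * 39.4 / 8063
Q = 36.973 kW

36.973


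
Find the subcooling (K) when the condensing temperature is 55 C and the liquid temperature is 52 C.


Subcooling = T_cond - T_liquid
Subcooling = 55 - 52
Subcooling = 3 K

3


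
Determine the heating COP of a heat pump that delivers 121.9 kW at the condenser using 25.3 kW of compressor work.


COP_hp = Q_cond / W
COP_hp = 121.9 / 25.3
COP_hp = 4.818

4.818


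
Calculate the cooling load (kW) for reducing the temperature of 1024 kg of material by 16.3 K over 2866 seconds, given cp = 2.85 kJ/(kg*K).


Q = m * cp * dT / t
Q = 1024 * 2.85 * 16.3 / 2866
Q = 16.598 kW

16.598


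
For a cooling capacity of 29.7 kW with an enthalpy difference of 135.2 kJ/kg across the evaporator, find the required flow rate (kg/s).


m_dot = Q / dh
m_dot = 29.7 / 135.2
m_dot = 0.2197 kg/s

0.2197


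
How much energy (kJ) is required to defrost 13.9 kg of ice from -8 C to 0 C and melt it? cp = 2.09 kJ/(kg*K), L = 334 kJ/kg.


Sensible heat = cp * dT = 2.09 * 8 = 16.72 kJ/kg
Total per kg = 16.72 + 334 = 350.72 kJ/kg
Q = m * total = 13.9 * 350.72
Q = 4875.0 kJ

4875.0


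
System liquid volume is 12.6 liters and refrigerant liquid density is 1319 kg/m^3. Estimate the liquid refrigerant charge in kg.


Charge = V * rho / 1000
Charge = 12.6 * 1319 / 1000
Charge = 16.62 kg

16.62


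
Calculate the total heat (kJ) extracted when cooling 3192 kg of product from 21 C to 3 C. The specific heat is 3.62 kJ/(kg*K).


dT = 21 - (3) = 18 K
Q = m * cp * dT = 3192 * 3.62 * 18
Q = 207991 kJ

207991


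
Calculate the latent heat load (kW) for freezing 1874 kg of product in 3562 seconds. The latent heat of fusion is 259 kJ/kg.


Q_lat = m * h_fg / t
Q_lat = 1874 * 259 / 3562
Q_lat = 136.26 kW

136.26


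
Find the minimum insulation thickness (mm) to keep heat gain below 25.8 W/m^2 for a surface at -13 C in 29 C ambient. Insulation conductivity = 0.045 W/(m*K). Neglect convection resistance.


dT = 29 - (-13) = 42 K
thickness = k * dT / q_max * 1000
thickness = 0.045 * 42 / 25.8 * 1000
thickness = 73.3 mm

73.3


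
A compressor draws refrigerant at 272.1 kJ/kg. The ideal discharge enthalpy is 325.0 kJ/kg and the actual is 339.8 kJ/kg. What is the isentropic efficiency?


dh_ideal = 325.0 - 272.1 = 52.9 kJ/kg
dh_actual = 339.8 - 272.1 = 67.7 kJ/kg
eta_s = dh_ideal / dh_actual = 52.9 / 67.7
eta_s = 0.7814

0.7814


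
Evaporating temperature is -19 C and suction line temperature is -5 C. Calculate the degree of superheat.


Superheat = T_suction - T_evap
Superheat = -5 - (-19)
Superheat = 14 K

14


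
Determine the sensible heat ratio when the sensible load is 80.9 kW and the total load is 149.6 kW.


SHR = Q_sensible / Q_total
SHR = 80.9 / 149.6
SHR = 0.541

0.541


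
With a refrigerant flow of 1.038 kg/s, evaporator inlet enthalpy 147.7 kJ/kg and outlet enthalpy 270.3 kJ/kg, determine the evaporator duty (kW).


dh = 270.3 - 147.7 = 122.6 kJ/kg
Q_evap = m_dot * dh = 1.038 * 122.6
Q_evap = 127.26 kW

127.26


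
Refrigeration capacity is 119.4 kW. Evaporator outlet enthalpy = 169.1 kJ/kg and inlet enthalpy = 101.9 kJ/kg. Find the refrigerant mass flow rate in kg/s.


dh = 169.1 - 101.9 = 67.2 kJ/kg
m_dot = Q / dh = 119.4 / 67.2 = 1.7768 kg/s

1.7768


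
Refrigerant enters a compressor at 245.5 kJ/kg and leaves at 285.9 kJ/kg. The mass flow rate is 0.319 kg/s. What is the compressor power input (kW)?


dh = 285.9 - 245.5 = 40.4 kJ/kg
W = m_dot * dh = 0.319 * 40.4 = 12.89 kW

12.89


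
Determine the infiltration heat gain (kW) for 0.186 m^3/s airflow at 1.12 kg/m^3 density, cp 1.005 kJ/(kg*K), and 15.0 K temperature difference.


Q = V_dot * rho * cp * dT
Q = 0.186 * 1.12 * 1.005 * 15.0
Q = 3.14 kW

3.14


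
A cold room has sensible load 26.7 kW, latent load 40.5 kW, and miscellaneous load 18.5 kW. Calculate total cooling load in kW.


Q_total = Q_s + Q_l + Q_misc
Q_total = 26.7 + 40.5 + 18.5
Q_total = 85.7 kW

85.7


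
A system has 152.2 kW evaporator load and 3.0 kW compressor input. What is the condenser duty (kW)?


Q_cond = Q_evap + W
Q_cond = 152.2 + 3.0
Q_cond = 155.2 kW

155.2


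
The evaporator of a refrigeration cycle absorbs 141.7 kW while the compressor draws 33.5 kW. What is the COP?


COP = Q_evap / W
COP = 141.7 / 33.5
COP = 4.23

4.23


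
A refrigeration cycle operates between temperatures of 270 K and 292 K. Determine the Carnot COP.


dT = 292 - 270 = 22 K
COP_carnot = T_cold / dT = 270 / 22
COP_carnot = 12.273

12.273


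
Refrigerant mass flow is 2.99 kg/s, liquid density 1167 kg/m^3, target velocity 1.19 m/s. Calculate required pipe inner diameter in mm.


A = m_dot / (rho * v) = 2.99 / (1167 * 1.19) = 0.002153046308 m^2
d = sqrt(4*A/pi) * 1000
d = 52.4 mm

52.4


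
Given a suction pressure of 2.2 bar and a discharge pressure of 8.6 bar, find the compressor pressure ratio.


PR = P_high / P_low
PR = 8.6 / 2.2
PR = 3.909

3.909


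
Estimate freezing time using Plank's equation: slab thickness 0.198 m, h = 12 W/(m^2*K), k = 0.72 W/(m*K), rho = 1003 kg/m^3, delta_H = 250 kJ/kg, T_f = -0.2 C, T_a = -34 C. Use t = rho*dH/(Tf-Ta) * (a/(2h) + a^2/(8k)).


dT = -0.2 - (-34) = 33.8 K
term1 = a/(2h) = 0.198/(2*12) = 0.00825
term2 = a^2/(8k) = 0.198^2/(8*0.72) = 0.00680625
t = rho*dH*1000/dT * (term1 + term2)
t = 1003*250*1000/33.8 * (0.00825 + 0.00680625)
t = 111697 s

111697


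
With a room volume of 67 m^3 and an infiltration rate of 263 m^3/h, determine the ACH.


ACH = flow / volume
ACH = 263 / 67
ACH = 3.925

3.925


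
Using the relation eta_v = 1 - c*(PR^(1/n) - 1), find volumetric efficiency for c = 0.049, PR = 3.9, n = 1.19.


PR^(1/n) = 3.9^(1/1.19) = 3.13828909
eta_v = 1 - 0.049 * (3.13828909 - 1)
eta_v = 0.8952

0.8952


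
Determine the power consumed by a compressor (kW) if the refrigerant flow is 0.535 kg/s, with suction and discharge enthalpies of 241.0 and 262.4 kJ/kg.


dh = 262.4 - 241.0 = 21.4 kJ/kg
W = m_dot * dh = 0.535 * 21.4 = 11.45 kW

11.45


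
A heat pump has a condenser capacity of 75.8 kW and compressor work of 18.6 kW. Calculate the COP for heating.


COP_hp = Q_cond / W
COP_hp = 75.8 / 18.6
COP_hp = 4.075

4.075


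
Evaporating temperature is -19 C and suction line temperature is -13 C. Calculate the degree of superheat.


Superheat = T_suction - T_evap
Superheat = -13 - (-19)
Superheat = 6 K

6


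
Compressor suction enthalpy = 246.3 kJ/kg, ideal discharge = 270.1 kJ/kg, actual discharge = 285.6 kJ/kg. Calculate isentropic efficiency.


dh_ideal = 270.1 - 246.3 = 23.8 kJ/kg
dh_actual = 285.6 - 246.3 = 39.3 kJ/kg
eta_s = dh_ideal / dh_actual = 23.8 / 39.3
eta_s = 0.6056

0.6056
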